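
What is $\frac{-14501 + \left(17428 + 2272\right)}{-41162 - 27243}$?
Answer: $- \frac{5199}{68405} \approx -0.076003$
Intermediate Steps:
$\frac{-14501 + \left(17428 + 2272\right)}{-41162 - 27243} = \frac{-14501 + 19700}{-68405} = 5199 \left(- \frac{1}{68405}\right) = - \frac{5199}{68405}$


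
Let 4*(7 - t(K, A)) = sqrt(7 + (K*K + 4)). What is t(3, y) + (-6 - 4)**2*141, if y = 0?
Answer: 14107 - sqrt(5)/2 ≈ 14106.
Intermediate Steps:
t(K, A) = 7 - sqrt(11 + K**2)/4 (t(K, A) = 7 - sqrt(7 + (K*K + 4))/4 = 7 - sqrt(7 + (K**2 + 4))/4 = 7 - sqrt(7 + (4 + K**2))/4 = 7 - sqrt(11 + K**2)/4)
t(3, y) + (-6 - 4)**2*141 = (7 - sqrt(11 + 3**2)/4) + (-6 - 4)**2*141 = (7 - sqrt(11 + 9)/4) + (-10)**2*141 = (7 - sqrt(5)/2) + 100*141 = (7 - sqrt(5)/2) + 14100 = 14107 - sqrt(5)/2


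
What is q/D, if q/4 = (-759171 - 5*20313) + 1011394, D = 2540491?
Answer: 602632/2540491 ≈ 0.23721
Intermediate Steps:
q = 602632 (q = 4*((-759171 - 5*20313) + 1011394) = 4*((-759171 - 101565) + 1011394) = 4*(-860736 + 1011394) = 4*150658 = 602632)
q/D = 602632/2540491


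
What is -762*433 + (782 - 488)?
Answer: -329652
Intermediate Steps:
-762*433 + (782 - 488) = -329946 + 294 = -329652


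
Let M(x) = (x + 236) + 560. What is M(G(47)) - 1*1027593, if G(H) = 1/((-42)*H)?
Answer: -2026897279/1974 ≈ -1.0268e+6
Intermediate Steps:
G(H) = -1/(42*H)
M(x) = 796 + x (M(x) = (236 + x) + 560 = 796 + x)
M(G(47)) - 1*1027593 = (796 - 1/42/47) - 1*1027593 = (796 - 1/42*1/47) - 1027593 = (796 - 1/1974) - 1027593 = 1571303/1974 - 1027593 = -2026897279/1974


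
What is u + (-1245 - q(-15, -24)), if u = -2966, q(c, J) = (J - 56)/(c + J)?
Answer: -164309/39 ≈ -4213.1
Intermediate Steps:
q(c, J) = (-56 + J)/(J + c)
u + (-1245 - q(-15, -24)) = -2966 + (-1245 - (-56 - 24)/(-24 - 15)) = -2966 + (-1245 - (-80)/(-39)) = -2966 + (-1245 - (-1)*(-80)/39) = -2966 + (-1245 - 1*80/39) = -2966 + (-1245 - 80/39) = -2966 - 48635/39 = -164309/39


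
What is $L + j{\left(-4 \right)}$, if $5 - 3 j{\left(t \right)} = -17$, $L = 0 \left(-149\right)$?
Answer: $\frac{22}{3} \approx 7.3333$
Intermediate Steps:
$L = 0$
$j{\left(t \right)} = \frac{22}{3}$ ($j{\left(t \right)} = \frac{5}{3} - - \frac{17}{3} = \frac{5}{3} + \frac{17}{3} = \frac{22}{3}$)
$L + j{\left(-4 \right)} = 0 + \frac{22}{3} = \frac{22}{3}$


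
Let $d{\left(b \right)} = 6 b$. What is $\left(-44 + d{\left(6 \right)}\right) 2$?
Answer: $-16$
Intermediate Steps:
$\left(-44 + d{\left(6 \right)}\right) 2 = \left(-44 + 6 \cdot 6\right) 2 = \left(-44 + 36\right) 2 = \left(-8\right) 2 = -16$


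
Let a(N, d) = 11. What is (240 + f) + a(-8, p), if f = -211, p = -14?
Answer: 40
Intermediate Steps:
(240 + f) + a(-8, p) = (240 - 211) + 11 = 29 + 11 = 40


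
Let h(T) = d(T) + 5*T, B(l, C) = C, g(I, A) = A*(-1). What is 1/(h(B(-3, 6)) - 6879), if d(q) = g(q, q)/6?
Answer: -1/6850 ≈ -0.00014599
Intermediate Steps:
g(I, A) = -A
d(q) = -q/6
h(T) = 29*T/6 (h(T) = -T/6 + 5*T = 29*T/6)
1/(h(B(-3, 6)) - 6879) = 1/((29/6)*6 - 6879) = 1/(29 - 6879) = 1/(-6850) = -1/6850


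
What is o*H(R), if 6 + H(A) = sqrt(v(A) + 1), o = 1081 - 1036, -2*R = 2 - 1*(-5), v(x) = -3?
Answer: -270 + 45*I*sqrt(2) ≈ -270.0 + 63.64*I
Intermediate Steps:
R = -7/2 (R = -(2 - 1*(-5))/2 = -(2 + 5)/2 = -1/2*7 = -7/2 ≈ -3.5000)
o = 45
H(A) = -6 + I*sqrt(2) (H(A) = -6 + sqrt(-3 + 1) = -6 + sqrt(-2) = -6 + I*sqrt(2))
o*H(R) = 45*(-6 + I*sqrt(2)) = -270 + 45*I*sqrt(2)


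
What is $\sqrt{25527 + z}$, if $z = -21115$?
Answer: $2 \sqrt{1103} \approx 66.423$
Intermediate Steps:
$\sqrt{25527 + z} = \sqrt{25527 - 21115} = \sqrt{4412} = 2 \sqrt{1103}$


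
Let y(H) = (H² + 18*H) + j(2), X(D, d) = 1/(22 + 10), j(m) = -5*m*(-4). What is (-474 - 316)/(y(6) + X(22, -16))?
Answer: -25280/5889 ≈ -4.2927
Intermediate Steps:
j(m) = 20*m
X(D, d) = 1/32
y(H) = 40 + H² + 18*H (y(H) = (H² + 18*H) + 20*2 = (H² + 18*H) + 40 = 40 + H² + 18*H)
(-474 - 316)/(y(6) + X(22, -16)) = (-474 - 316)/((40 + 6² + 18*6) + 1/32) = -790/((40 + 36 + 108) + 1/32) = -790/(184 + 1/32) = -790/5889/32 = -790*32/5889 = -25280/5889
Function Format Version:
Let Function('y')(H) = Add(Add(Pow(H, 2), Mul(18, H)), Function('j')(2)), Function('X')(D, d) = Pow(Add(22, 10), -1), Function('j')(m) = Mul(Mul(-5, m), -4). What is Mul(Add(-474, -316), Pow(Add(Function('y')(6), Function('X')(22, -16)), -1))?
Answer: Rational(-25280, 5889) ≈ -4.2927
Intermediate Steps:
Function('j')(m) = Mul(20, m)
Function('X')(D, d) = Rational(1, 32) (Function('X')(D, d) = Pow(32, -1) = Rational(1, 32))
Function('y')(H) = Add(40, Pow(H, 2), Mul(18, H)) (Function('y')(H) = Add(Add(Pow(H, 2), Mul(18, H)), Mul(20, 2)) = Add(Add(Pow(H, 2), Mul(18, H)), 40) = Add(40, Pow(H, 2), Mul(18, H)))
Mul(Add(-474, -316), Pow(Add(Function('y')(6), Function('X')(22, -16)), -1)) = Mul(Add(-474, -316), Pow(Add(Add(40, Pow(6, 2), Mul(18, 6)), Rational(1, 32)), -1)) = Mul(-790, Pow(Add(Add(40, 36, 108), Rational(1, 32)), -1)) = Mul(-790, Pow(Add(184, Rational(1, 32)), -1)) = Mul(-790, Pow(Rational(5889, 32), -1)) = Mul(-790, Rational(32, 5889)) = Rational(-25280, 5889)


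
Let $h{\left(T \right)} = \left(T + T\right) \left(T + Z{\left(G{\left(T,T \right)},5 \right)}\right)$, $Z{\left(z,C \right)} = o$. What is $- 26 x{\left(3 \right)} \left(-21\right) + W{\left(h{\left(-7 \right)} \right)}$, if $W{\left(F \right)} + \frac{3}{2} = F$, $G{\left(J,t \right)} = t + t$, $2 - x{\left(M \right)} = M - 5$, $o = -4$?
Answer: $\frac{4673}{2} \approx 2336.5$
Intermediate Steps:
$x{\left(M \right)} = 7 - M$ ($x{\left(M \right)} = 2 - \left(M - 5\right) = 2 - \left(-5 + M\right) = 7 - M$)
$G{\left(J,t \right)} = 2 t$
$Z{\left(z,C \right)} = -4$
$h{\left(T \right)} = 2 T \left(-4 + T\right)$ ($h{\left(T \right)} = \left(T + T\right) \left(T - 4\right) = 2 T \left(-4 + T\right)$)
$W{\left(F \right)} = - \frac{3}{2} + F$
$- 26 x{\left(3 \right)} \left(-21\right) + W{\left(h{\left(-7 \right)} \right)} = - 26 \left(7 - 3\right) \left(-21\right) - \left(\frac{3}{2} + 14 \left(-4 - 7\right)\right) = - 26 \left(7 - 3\right) \left(-21\right) - \left(\frac{3}{2} + 14 \left(-11\right)\right) = \left(-26\right) 4 \left(-21\right) + \left(- \frac{3}{2} + 154\right) = \left(-104\right) \left(-21\right) + \frac{305}{2} = 2184 + \frac{305}{2} = \frac{4673}{2}$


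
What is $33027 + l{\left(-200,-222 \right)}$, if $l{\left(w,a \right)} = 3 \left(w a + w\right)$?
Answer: $165627$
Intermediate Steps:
$l{\left(w,a \right)} = 3 w + 3 a w$ ($l{\left(w,a \right)} = 3 \left(a w + w\right) = 3 \left(w + a w\right) = 3 w + 3 a w$)
$33027 + l{\left(-200,-222 \right)} = 33027 + 3 \left(-200\right) \left(1 - 222\right) = 33027 + 3 \left(-200\right) \left(-221\right) = 33027 + 132600 = 165627$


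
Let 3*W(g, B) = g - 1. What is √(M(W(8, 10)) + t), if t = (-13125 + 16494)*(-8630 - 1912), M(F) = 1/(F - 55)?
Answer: I*√886621374546/158 ≈ 5959.5*I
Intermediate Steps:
W(g, B) = -⅓ + g/3 (W(g, B) = (g - 1)/3 = (-1 + g)/3 = -⅓ + g/3)
M(F) = 1/(-55 + F)
t = -35515998 (t = 3369*(-10542) = -35515998)
√(M(W(8, 10)) + t) = √(1/(-55 + (-⅓ + (⅓)*8)) - 35515998) = √(1/(-55 + (-⅓ + 8/3)) - 35515998) = √(1/(-55 + 7/3) - 35515998) = √(1/(-158/3) - 35515998) = √(-3/158 - 35515998) = √(-5611527687/158) = I*√886621374546/158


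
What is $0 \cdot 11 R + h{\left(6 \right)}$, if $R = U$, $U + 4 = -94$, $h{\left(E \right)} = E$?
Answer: $6$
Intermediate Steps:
$U = -98$ ($U = -4 - 94 = -98$)
$R = -98$
$0 \cdot 11 R + h{\left(6 \right)} = 0 \cdot 11 \left(-98\right) + 6 = 0 \left(-98\right) + 6 = 0 + 6 = 6$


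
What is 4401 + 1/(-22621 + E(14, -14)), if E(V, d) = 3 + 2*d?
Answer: 99665045/22646 ≈ 4401.0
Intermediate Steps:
4401 + 1/(-22621 + E(14, -14)) = 4401 + 1/(-22621 + (3 + 2*(-14))) = 4401 + 1/(-22621 + (3 - 28)) = 4401 + 1/(-22621 - 25) = 4401 + 1/(-22646) = 4401 - 1/22646 = 99665045/22646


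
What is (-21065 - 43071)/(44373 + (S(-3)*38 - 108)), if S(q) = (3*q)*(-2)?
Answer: -64136/44949 ≈ -1.4269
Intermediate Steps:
S(q) = -6*q
(-21065 - 43071)/(44373 + (S(-3)*38 - 108)) = (-21065 - 43071)/(44373 + (-6*(-3)*38 - 108)) = -64136/(44373 + (18*38 - 108)) = -64136/(44373 + (684 - 108)) = -64136/(44373 + 576) = -64136/44949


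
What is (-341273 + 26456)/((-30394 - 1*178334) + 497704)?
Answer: -314817/288976 ≈ -1.0894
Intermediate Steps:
(-341273 + 26456)/((-30394 - 1*178334) + 497704) = -314817/((-30394 - 178334) + 497704) = -314817/(-208728 + 497704) = -314817/288976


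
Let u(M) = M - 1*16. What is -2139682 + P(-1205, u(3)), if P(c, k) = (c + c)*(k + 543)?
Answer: -3416982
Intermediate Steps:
u(M) = -16 + M (u(M) = M - 16 = -16 + M)
P(c, k) = 2*c*(543 + k) (P(c, k) = (2*c)*(543 + k) = 2*c*(543 + k))
-2139682 + P(-1205, u(3)) = -2139682 + 2*(-1205)*(543 + (-16 + 3)) = -2139682 + 2*(-1205)*(543 - 13) = -2139682 + 2*(-1205)*530 = -2139682 - 1277300 = -3416982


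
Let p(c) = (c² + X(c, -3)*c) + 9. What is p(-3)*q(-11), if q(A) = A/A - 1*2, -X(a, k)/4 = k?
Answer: 18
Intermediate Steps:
X(a, k) = -4*k
q(A) = -1 (q(A) = 1 - 2 = -1)
p(c) = 9 + c² + 12*c (p(c) = (c² + (-4*(-3))*c) + 9 = (c² + 12*c) + 9 = 9 + c² + 12*c)
p(-3)*q(-11) = (9 + (-3)² + 12*(-3))*(-1) = (9 + 9 - 36)*(-1) = -18*(-1) = 18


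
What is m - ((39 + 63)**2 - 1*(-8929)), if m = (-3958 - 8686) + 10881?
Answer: -21096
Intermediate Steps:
m = -1763 (m = -12644 + 10881 = -1763)
m - ((39 + 63)**2 - 1*(-8929)) = -1763 - ((39 + 63)**2 - 1*(-8929)) = -1763 - (102**2 + 8929) = -1763 - (10404 + 8929) = -1763 - 1*19333 = -1763 - 19333 = -21096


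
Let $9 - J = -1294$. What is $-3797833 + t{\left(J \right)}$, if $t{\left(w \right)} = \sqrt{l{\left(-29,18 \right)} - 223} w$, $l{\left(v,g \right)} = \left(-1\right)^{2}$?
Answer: $-3797833 + 1303 i \sqrt{222} \approx -3.7978 \cdot 10^{6} + 19414.0 i$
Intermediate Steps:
$l{\left(v,g \right)} = 1$
$J = 1303$ ($J = 9 - -1294 = 9 + 1294 = 1303$)
$t{\left(w \right)} = i w \sqrt{222}$ ($t{\left(w \right)} = \sqrt{1 - 223} w = \sqrt{-222} w = i \sqrt{222} w = i w \sqrt{222}$)
$-3797833 + t{\left(J \right)} = -3797833 + i 1303 \sqrt{222} = -3797833 + 1303 i \sqrt{222}$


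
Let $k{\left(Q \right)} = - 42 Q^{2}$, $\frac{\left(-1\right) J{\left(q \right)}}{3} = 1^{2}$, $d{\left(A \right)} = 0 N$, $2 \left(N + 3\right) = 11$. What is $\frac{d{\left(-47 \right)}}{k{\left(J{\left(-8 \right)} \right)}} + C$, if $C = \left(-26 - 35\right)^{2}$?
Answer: $3721$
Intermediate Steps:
$N = \frac{5}{2}$ ($N = -3 + \frac{1}{2} \cdot 11 = -3 + \frac{11}{2} = \frac{5}{2} \approx 2.5$)
$d{\left(A \right)} = 0$ ($d{\left(A \right)} = 0 \cdot \frac{5}{2} = 0$)
$J{\left(q \right)} = -3$ ($J{\left(q \right)} = - 3 \cdot 1^{2} = \left(-3\right) 1 = -3$)
$C = 3721$ ($C = \left(-61\right)^{2} = 3721$)
$\frac{d{\left(-47 \right)}}{k{\left(J{\left(-8 \right)} \right)}} + C = \frac{0}{\left(-42\right) \left(-3\right)^{2}} + 3721 = \frac{0}{\left(-42\right) 9} + 3721 = \frac{0}{-378} + 3721 = 0 \left(- \frac{1}{378}\right) + 3721 = 0 + 3721 = 3721$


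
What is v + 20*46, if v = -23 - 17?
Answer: 880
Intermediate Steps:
v = -40
v + 20*46 = -40 + 20*46 = -40 + 920 = 880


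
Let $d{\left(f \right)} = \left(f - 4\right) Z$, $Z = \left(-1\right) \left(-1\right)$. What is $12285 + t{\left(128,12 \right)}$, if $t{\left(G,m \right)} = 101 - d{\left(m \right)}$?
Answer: $12378$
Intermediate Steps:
$Z = 1$
$d{\left(f \right)} = -4 + f$ ($d{\left(f \right)} = \left(f - 4\right) 1 = \left(-4 + f\right) 1 = -4 + f$)
$t{\left(G,m \right)} = 105 - m$ ($t{\left(G,m \right)} = 101 - \left(-4 + m\right) = 105 - m$)
$12285 + t{\left(128,12 \right)} = 12285 + \left(105 - 12\right) = 12285 + 93 = 12378$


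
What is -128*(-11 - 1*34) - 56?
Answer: 5704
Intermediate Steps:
-128*(-11 - 1*34) - 56 = -128*(-11 - 34) - 56 = -128*(-45) - 56 = 5760 - 56 = 5704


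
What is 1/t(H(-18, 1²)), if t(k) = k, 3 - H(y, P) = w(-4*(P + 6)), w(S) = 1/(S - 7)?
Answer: 35/106 ≈ 0.33019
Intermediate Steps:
w(S) = 1/(-7 + S)
H(y, P) = 3 - 1/(-31 - 4*P) (H(y, P) = 3 - 1/(-7 - 4*(P + 6)) = 3 - 1/(-7 - 4*(6 + P)) = 3 - 1/(-7 + (-24 - 4*P)) = 3 - 1/(-31 - 4*P))
1/t(H(-18, 1²)) = 1/(2*(47 + 6*1²)/(31 + 4*1²)) = 1/(2*(47 + 6*1)/(31 + 4*1)) = 1/(2*(47 + 6)/(31 + 4)) = 1/(2*53/35) = 1/(2*(1/35)*53) = 1/(106/35) = 35/106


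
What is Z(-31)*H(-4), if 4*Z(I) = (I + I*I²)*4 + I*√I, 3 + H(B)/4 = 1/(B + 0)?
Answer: 387686 + 403*I*√31/4 ≈ 3.8769e+5 + 560.95*I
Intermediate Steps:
H(B) = -12 + 4/B (H(B) = -12 + 4/(B + 0) = -12 + 4/B)
Z(I) = I + I³ + I^(3/2)/4 (Z(I) = ((I + I*I²)*4 + I*√I)/4 = ((I + I³)*4 + I^(3/2))/4 = ((4*I + 4*I³) + I^(3/2))/4 = (I^(3/2) + 4*I + 4*I³)/4 = I + I³ + I^(3/2)/4)
Z(-31)*H(-4) = (-31 + (-31)³ + (-31)^(3/2)/4)*(-12 + 4/(-4)) = (-31 - 29791 + (-31*I*√31)/4)*(-12 + 4*(-¼)) = (-31 - 29791 - 31*I*√31/4)*(-12 - 1) = (-29822 - 31*I*√31/4)*(-13) = 387686 + 403*I*√31/4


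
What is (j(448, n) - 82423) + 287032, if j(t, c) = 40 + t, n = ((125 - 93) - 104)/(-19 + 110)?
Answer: 205097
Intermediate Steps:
n = -72/91 (n = (32 - 104)/91 = -72*1/91 = -72/91 ≈ -0.79121)
(j(448, n) - 82423) + 287032 = ((40 + 448) - 82423) + 287032 = (488 - 82423) + 287032 = -81935 + 287032 = 205097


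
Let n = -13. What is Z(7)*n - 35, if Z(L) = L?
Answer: -126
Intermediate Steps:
Z(7)*n - 35 = 7*(-13) - 35 = -91 - 35 = -126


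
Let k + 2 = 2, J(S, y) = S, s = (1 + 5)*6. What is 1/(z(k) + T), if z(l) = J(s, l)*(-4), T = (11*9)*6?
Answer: 1/450 ≈ 0.0022222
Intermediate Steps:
s = 36 (s = 6*6 = 36)
T = 594 (T = 99*6 = 594)
k = 0 (k = -2 + 2 = 0)
z(l) = -144 (z(l) = 36*(-4) = -144)
1/(z(k) + T) = 1/(-144 + 594) = 1/450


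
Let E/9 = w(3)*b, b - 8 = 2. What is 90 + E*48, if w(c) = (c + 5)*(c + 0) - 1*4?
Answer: 86490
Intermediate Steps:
b = 10 (b = 8 + 2 = 10)
w(c) = -4 + c*(5 + c) (w(c) = (5 + c)*c - 4 = c*(5 + c) - 4 = -4 + c*(5 + c))
E = 1800 (E = 9*((-4 + 3² + 5*3)*10) = 9*((-4 + 9 + 15)*10) = 9*(20*10) = 9*200 = 1800)
90 + E*48 = 90 + 1800*48 = 90 + 86400 = 86490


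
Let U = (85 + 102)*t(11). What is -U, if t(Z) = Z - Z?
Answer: 0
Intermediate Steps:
t(Z) = 0
U = 0 (U = (85 + 102)*0 = 187*0 = 0)
-U = -1*0 = 0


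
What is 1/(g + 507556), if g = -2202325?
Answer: -1/1694769 ≈ -5.9005e-7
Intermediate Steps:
1/(g + 507556) = 1/(-2202325 + 507556) = 1/(-1694769) = -1/1694769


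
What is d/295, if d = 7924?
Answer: 7924/295 ≈ 26.861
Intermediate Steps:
d/295 = 7924/295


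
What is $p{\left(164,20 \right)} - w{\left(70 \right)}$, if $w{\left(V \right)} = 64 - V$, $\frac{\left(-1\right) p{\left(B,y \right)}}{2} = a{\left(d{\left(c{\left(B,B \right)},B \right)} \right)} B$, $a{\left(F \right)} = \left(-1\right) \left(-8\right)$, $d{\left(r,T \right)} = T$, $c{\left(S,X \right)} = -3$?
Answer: $-2618$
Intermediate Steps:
$a{\left(F \right)} = 8$
$p{\left(B,y \right)} = - 16 B$ ($p{\left(B,y \right)} = - 2 \cdot 8 B = - 16 B$)
$p{\left(164,20 \right)} - w{\left(70 \right)} = \left(-16\right) 164 - \left(64 - 70\right) = -2624 - \left(64 - 70\right) = -2624 - -6 = -2624 + 6 = -2618$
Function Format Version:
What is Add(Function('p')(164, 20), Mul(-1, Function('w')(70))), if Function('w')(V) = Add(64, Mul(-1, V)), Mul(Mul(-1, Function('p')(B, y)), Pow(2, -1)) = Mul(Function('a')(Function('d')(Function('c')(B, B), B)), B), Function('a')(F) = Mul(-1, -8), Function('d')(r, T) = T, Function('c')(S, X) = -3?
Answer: -2618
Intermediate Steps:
Function('a')(F) = 8
Function('p')(B, y) = Mul(-16, B) (Function('p')(B, y) = Mul(-2, Mul(8, B)) = Mul(-16, B))
Add(Function('p')(164, 20), Mul(-1, Function('w')(70))) = Add(Mul(-16, 164), Mul(-1, Add(64, Mul(-1, 70)))) = Add(-2624, Mul(-1, Add(64, -70))) = Add(-2624, Mul(-1, -6)) = Add(-2624, 6) = -2618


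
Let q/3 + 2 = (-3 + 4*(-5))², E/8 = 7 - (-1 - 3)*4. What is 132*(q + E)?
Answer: 232980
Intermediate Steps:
E = 184 (E = 8*(7 - (-1 - 3)*4) = 8*(7 - (-4)*4) = 8*(7 - 1*(-16)) = 8*(7 + 16) = 8*23 = 184)
q = 1581 (q = -6 + 3*(-3 + 4*(-5))² = -6 + 3*(-3 - 20)² = -6 + 3*(-23)² = -6 + 3*529 = -6 + 1587 = 1581)
132*(q + E) = 132*(1581 + 184) = 132*1765 = 232980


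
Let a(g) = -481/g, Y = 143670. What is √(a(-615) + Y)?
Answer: √54339881565/615 ≈ 379.04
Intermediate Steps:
√(a(-615) + Y) = √(-481/(-615) + 143670) = √(-481*(-1/615) + 143670) = √(481/615 + 143670) = √(88357531/615) = √54339881565/615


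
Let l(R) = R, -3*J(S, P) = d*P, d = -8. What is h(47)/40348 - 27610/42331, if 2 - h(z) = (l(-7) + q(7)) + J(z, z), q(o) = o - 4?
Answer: -1678589669/2561956782 ≈ -0.65520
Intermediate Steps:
J(S, P) = 8*P/3 (J(S, P) = -(-8)*P/3 = 8*P/3)
q(o) = -4 + o
h(z) = 6 - 8*z/3 (h(z) = 2 - ((-7 + (-4 + 7)) + 8*z/3) = 2 - ((-7 + 3) + 8*z/3) = 2 - (-4 + 8*z/3) = 2 + (4 - 8*z/3) = 6 - 8*z/3)
h(47)/40348 - 27610/42331 = (6 - 8/3*47)/40348 - 27610/42331 = (6 - 376/3)*(1/40348) - 27610*1/42331 = -358/3*1/40348 - 27610/42331 = -179/60522 - 27610/42331 = -1678589669/2561956782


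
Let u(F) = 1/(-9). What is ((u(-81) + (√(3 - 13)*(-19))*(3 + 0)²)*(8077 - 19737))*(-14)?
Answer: -163240/9 - 27914040*I*√10 ≈ -18138.0 - 8.8272e+7*I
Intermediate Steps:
u(F) = -⅑
((u(-81) + (√(3 - 13)*(-19))*(3 + 0)²)*(8077 - 19737))*(-14) = ((-⅑ + (√(3 - 13)*(-19))*(3 + 0)²)*(8077 - 19737))*(-14) = ((-⅑ + (√(-10)*(-19))*3²)*(-11660))*(-14) = ((-⅑ + ((I*√10)*(-19))*9)*(-11660))*(-14) = ((-⅑ - 19*I*√10*9)*(-11660))*(-14) = ((-⅑ - 171*I*√10)*(-11660))*(-14) = (11660/9 + 1993860*I*√10)*(-14) = -163240/9 - 27914040*I*√10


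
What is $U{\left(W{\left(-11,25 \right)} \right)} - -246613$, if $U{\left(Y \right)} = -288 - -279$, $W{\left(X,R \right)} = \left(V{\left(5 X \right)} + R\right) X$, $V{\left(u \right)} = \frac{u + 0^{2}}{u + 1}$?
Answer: $246604$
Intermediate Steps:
$V{\left(u \right)} = \frac{u}{1 + u}$ ($V{\left(u \right)} = \frac{u + 0}{1 + u} = \frac{u}{1 + u}$)
$W{\left(X,R \right)} = X \left(R + \frac{5 X}{1 + 5 X}\right)$ ($W{\left(X,R \right)} = \left(\frac{5 X}{1 + 5 X} + R\right) X = \left(R + \frac{5 X}{1 + 5 X}\right) X = X \left(R + \frac{5 X}{1 + 5 X}\right)$)
$U{\left(Y \right)} = -9$ ($U{\left(Y \right)} = -288 + 279 = -9$)
$U{\left(W{\left(-11,25 \right)} \right)} - -246613 = -9 - -246613 = -9 + 246613 = 246604$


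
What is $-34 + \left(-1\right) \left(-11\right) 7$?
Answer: $43$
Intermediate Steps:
$-34 + \left(-1\right) \left(-11\right) 7 = -34 + 11 \cdot 7 = -34 + 77 = 43$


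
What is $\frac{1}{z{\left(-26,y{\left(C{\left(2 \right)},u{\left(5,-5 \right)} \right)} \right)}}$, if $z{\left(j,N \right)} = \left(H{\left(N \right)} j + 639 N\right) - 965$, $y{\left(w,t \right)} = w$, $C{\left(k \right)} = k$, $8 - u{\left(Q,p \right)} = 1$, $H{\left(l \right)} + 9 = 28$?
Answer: $- \frac{1}{181} \approx -0.0055249$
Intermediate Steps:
$H{\left(l \right)} = 19$ ($H{\left(l \right)} = -9 + 28 = 19$)
$u{\left(Q,p \right)} = 7$ ($u{\left(Q,p \right)} = 8 - 1 = 7$)
$z{\left(j,N \right)} = -965 + 19 j + 639 N$ ($z{\left(j,N \right)} = \left(19 j + 639 N\right) - 965 = -965 + 19 j + 639 N$)
$\frac{1}{z{\left(-26,y{\left(C{\left(2 \right)},u{\left(5,-5 \right)} \right)} \right)}} = \frac{1}{-965 + 19 \left(-26\right) + 639 \cdot 2} = \frac{1}{-965 - 494 + 1278} = \frac{1}{-181} = - \frac{1}{181}$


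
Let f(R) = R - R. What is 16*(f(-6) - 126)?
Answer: -2016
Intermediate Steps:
f(R) = 0
16*(f(-6) - 126) = 16*(0 - 126) = 16*(-126) = -2016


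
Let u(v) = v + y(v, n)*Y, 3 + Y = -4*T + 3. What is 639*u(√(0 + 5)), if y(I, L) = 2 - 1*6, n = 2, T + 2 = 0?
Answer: -20448 + 639*√5 ≈ -19019.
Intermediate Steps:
T = -2 (T = -2 + 0 = -2)
Y = 8 (Y = -3 + (-4*(-2) + 3) = -3 + (8 + 3) = -3 + 11 = 8)
y(I, L) = -4 (y(I, L) = 2 - 6 = -4)
u(v) = -32 + v (u(v) = v - 4*8 = v - 32 = -32 + v)
639*u(√(0 + 5)) = 639*(-32 + √(0 + 5)) = 639*(-32 + √5) = -20448 + 639*√5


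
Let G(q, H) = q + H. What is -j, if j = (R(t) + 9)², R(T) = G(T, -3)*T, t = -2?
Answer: -361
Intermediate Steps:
G(q, H) = H + q
R(T) = T*(-3 + T) (R(T) = (-3 + T)*T = T*(-3 + T))
j = 361 (j = (-2*(-3 - 2) + 9)² = (-2*(-5) + 9)² = (10 + 9)² = 19² = 361)
-j = -1*361 = -361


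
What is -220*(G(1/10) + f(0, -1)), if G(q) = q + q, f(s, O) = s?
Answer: -44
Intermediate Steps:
G(q) = 2*q
-220*(G(1/10) + f(0, -1)) = -220*(2*(1/10) + 0) = -220*(1/5 + 0) = -220*1/5 = -44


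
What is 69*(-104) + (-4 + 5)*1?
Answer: -7175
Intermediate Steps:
69*(-104) + (-4 + 5)*1 = -7176 + 1*1 = -7176 + 1 = -7175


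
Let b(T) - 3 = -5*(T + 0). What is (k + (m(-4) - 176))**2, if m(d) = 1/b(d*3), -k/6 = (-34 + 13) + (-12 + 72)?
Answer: 667137241/3969 ≈ 1.6809e+5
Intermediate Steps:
b(T) = 3 - 5*T (b(T) = 3 - 5*(T + 0) = 3 - 5*T)
k = -234 (k = -6*((-34 + 13) + (-12 + 72)) = -6*(-21 + 60) = -6*39 = -234)
m(d) = 1/(3 - 15*d) (m(d) = 1/(3 - 5*d*3) = 1/(3 - 15*d))
(k + (m(-4) - 176))**2 = (-234 + (-1/(-3 + 15*(-4)) - 176))**2 = (-234 + (-1/(-3 - 60) - 176))**2 = (-234 + (-1/(-63) - 176))**2 = (-234 + (-1*(-1/63) - 176))**2 = (-234 + (1/63 - 176))**2 = (-234 - 11087/63)**2 = (-25829/63)**2 = 667137241/3969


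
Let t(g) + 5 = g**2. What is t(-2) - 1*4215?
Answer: -4216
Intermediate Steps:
t(g) = -5 + g**2
t(-2) - 1*4215 = (-5 + (-2)**2) - 1*4215 = (-5 + 4) - 4215 = -1 - 4215 = -4216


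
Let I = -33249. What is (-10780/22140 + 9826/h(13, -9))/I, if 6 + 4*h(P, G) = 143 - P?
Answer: -10860673/1141005933 ≈ -0.0095185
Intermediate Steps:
h(P, G) = 137/4 - P/4 (h(P, G) = -3/2 + (143 - P)/4 = -3/2 + (143/4 - P/4) = 137/4 - P/4)
(-10780/22140 + 9826/h(13, -9))/I = (-10780/22140 + 9826/(137/4 - ¼*13))/(-33249) = (-10780*1/22140 + 9826/(137/4 - 13/4))*(-1/33249) = (-539/1107 + 9826/31)*(-1/33249) = (10860673/34317)*(-1/33249) = -10860673/1141005933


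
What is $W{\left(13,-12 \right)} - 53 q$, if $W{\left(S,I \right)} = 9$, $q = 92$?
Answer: $-4867$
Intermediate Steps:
$W{\left(13,-12 \right)} - 53 q = 9 - 4876 = -4867$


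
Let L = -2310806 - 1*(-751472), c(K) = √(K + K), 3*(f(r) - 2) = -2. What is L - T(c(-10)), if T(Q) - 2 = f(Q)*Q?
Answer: -1559336 - 8*I*√5/3 ≈ -1.5593e+6 - 5.9628*I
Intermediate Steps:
f(r) = 4/3 (f(r) = 2 + (⅓)*(-2) = 2 - ⅔ = 4/3)
c(K) = √2*√K (c(K) = √(2*K) = √2*√K)
L = -1559334 (L = -2310806 + 751472 = -1559334)
T(Q) = 2 + 4*Q/3
L - T(c(-10)) = -1559334 - (2 + 4*(√2*√(-10))/3) = -1559334 - (2 + 4*(√2*(I*√10))/3) = -1559334 - (2 + 4*(2*I*√5)/3) = -1559334 - (2 + 8*I*√5/3) = -1559334 + (-2 - 8*I*√5/3) = -1559336 - 8*I*√5/3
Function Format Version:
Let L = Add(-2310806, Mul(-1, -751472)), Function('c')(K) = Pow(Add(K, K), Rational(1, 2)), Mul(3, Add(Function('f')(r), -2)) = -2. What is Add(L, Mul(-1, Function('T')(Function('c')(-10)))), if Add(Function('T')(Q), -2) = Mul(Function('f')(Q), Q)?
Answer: Add(-1559336, Mul(Rational(-8, 3), I, Pow(5, Rational(1, 2)))) ≈ Add(-1.5593e+6, Mul(-5.9628, I))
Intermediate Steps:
Function('f')(r) = Rational(4, 3) (Function('f')(r) = Add(2, Mul(Rational(1, 3), -2)) = Add(2, Rational(-2, 3)) = Rational(4, 3))
Function('c')(K) = Mul(Pow(2, Rational(1, 2)), Pow(K, Rational(1, 2))) (Function('c')(K) = Pow(Mul(2, K), Rational(1, 2)) = Mul(Pow(2, Rational(1, 2)), Pow(K, Rational(1, 2))))
L = -1559334 (L = Add(-2310806, 751472) = -1559334)
Function('T')(Q) = Add(2, Mul(Rational(4, 3), Q))
Add(L, Mul(-1, Function('T')(Function('c')(-10)))) = Add(-1559334, Mul(-1, Add(2, Mul(Rational(4, 3), Mul(Pow(2, Rational(1, 2)), Pow(-10, Rational(1, 2))))))) = Add(-1559334, Mul(-1, Add(2, Mul(Rational(4, 3), Mul(Pow(2, Rational(1, 2)), Mul(I, Pow(10, Rational(1, 2)))))))) = Add(-1559334, Mul(-1, Add(2, Mul(Rational(4, 3), Mul(2, I, Pow(5, Rational(1, 2))))))) = Add(-1559334, Mul(-1, Add(2, Mul(Rational(8, 3), I, Pow(5, Rational(1, 2)))))) = Add(-1559334, Add(-2, Mul(Rational(-8, 3), I, Pow(5, Rational(1, 2))))) = Add(-1559336, Mul(Rational(-8, 3), I, Pow(5, Rational(1, 2))))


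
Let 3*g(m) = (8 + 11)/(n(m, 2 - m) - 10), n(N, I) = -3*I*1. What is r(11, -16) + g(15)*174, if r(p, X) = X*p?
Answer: -138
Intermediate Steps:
n(N, I) = -3*I
g(m) = 19/(3*(-16 + 3*m)) (g(m) = ((8 + 11)/(-3*(2 - m) - 10))/3 = (19/((-6 + 3*m) - 10))/3 = (19/(-16 + 3*m))/3 = 19/(3*(-16 + 3*m)))
r(11, -16) + g(15)*174 = -16*11 + (19/(3*(-16 + 3*15)))*174 = -176 + (19/(3*(-16 + 45)))*174 = -176 + ((19/3)/29)*174 = -176 + ((19/3)*(1/29))*174 = -176 + (19/87)*174 = -176 + 38 = -138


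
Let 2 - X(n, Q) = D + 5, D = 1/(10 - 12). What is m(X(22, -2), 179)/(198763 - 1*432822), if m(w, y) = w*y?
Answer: 895/468118 ≈ 0.0019119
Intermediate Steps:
D = -1/2 (D = 1/(-2) = -1/2 ≈ -0.50000)
X(n, Q) = -5/2 (X(n, Q) = 2 - (-1/2 + 5) = 2 - 1*9/2 = 2 - 9/2 = -5/2)
m(X(22, -2), 179)/(198763 - 1*432822) = (-5/2*179)/(198763 - 1*432822) = -895/(2*(198763 - 432822)) = -895/2/(-234059) = -895/2*(-1/234059) = 895/468118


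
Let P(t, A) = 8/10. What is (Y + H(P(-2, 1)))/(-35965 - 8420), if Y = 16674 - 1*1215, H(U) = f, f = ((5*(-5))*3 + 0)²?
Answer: -7028/14795 ≈ -0.47503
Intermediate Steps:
P(t, A) = ⅘ (P(t, A) = 8*(⅒) = ⅘)
f = 5625 (f = (-25*3 + 0)² = (-75 + 0)² = (-75)² = 5625)
H(U) = 5625
Y = 15459 (Y = 16674 - 1215 = 15459)
(Y + H(P(-2, 1)))/(-35965 - 8420) = (15459 + 5625)/(-35965 - 8420) = 21084/(-44385) = 21084*(-1/44385) = -7028/14795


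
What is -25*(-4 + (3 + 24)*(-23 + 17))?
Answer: 4150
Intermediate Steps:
-25*(-4 + (3 + 24)*(-23 + 17)) = -25*(-4 + 27*(-6)) = -25*(-4 - 162) = -25*(-166) = 4150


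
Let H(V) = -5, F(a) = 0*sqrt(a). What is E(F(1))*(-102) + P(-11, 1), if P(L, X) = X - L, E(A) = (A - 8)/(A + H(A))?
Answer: -756/5 ≈ -151.20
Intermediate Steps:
F(a) = 0
E(A) = (-8 + A)/(-5 + A) (E(A) = (A - 8)/(A - 5) = (-8 + A)/(-5 + A))
E(F(1))*(-102) + P(-11, 1) = ((-8 + 0)/(-5 + 0))*(-102) + (1 - 1*(-11)) = (-8/(-5))*(-102) + (1 + 11) = -1/5*(-8)*(-102) + 12 = (8/5)*(-102) + 12 = -816/5 + 12 = -756/5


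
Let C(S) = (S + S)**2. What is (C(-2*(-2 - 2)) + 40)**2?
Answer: 87616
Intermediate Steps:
C(S) = 4*S**2 (C(S) = (2*S)**2 = 4*S**2)
(C(-2*(-2 - 2)) + 40)**2 = (4*(-2*(-2 - 2))**2 + 40)**2 = (4*(-2*(-4))**2 + 40)**2 = (4*8**2 + 40)**2 = (4*64 + 40)**2 = (256 + 40)**2 = 296**2 = 87616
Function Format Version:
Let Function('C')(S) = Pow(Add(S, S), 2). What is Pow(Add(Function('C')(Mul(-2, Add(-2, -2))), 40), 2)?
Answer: 87616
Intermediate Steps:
Function('C')(S) = Mul(4, Pow(S, 2)) (Function('C')(S) = Pow(Mul(2, S), 2) = Mul(4, Pow(S, 2)))
Pow(Add(Function('C')(Mul(-2, Add(-2, -2))), 40), 2) = Pow(Add(Mul(4, Pow(Mul(-2, Add(-2, -2)), 2)), 40), 2) = Pow(Add(Mul(4, Pow(Mul(-2, -4), 2)), 40), 2) = Pow(Add(Mul(4, Pow(8, 2)), 40), 2) = Pow(Add(Mul(4, 64), 40), 2) = Pow(Add(256, 40), 2) = Pow(296, 2) = 87616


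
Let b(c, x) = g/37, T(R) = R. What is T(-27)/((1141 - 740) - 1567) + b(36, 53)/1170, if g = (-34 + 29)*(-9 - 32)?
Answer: 70393/2523807 ≈ 0.027892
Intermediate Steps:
g = 205 (g = -5*(-41) = 205)
b(c, x) = 205/37
T(-27)/((1141 - 740) - 1567) + b(36, 53)/1170 = -27/((1141 - 740) - 1567) + (205/37)/1170 = -27/(401 - 1567) + (205/37)*(1/1170) = -27/(-1166) + 41/8658 = -27*(-1/1166) + 41/8658 = 27/1166 + 41/8658 = 70393/2523807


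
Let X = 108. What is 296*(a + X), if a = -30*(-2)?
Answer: 49728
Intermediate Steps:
a = 60
296*(a + X) = 296*(60 + 108) = 296*168 = 49728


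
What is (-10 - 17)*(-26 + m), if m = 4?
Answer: 594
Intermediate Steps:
(-10 - 17)*(-26 + m) = (-10 - 17)*(-26 + 4) = -27*(-22) = 594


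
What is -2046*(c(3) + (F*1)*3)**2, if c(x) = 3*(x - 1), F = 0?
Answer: -73656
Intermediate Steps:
c(x) = -3 + 3*x (c(x) = 3*(-1 + x) = -3 + 3*x)
-2046*(c(3) + (F*1)*3)**2 = -2046*((-3 + 3*3) + (0*1)*3)**2 = -2046*((-3 + 9) + 0*3)**2 = -2046*(6 + 0)**2 = -2046*6**2 = -2046*36 = -73656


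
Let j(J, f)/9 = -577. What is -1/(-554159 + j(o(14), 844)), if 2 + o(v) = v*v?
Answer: 1/559352 ≈ 1.7878e-6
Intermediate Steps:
o(v) = -2 + v² (o(v) = -2 + v*v = -2 + v²)
j(J, f) = -5193 (j(J, f) = 9*(-577) = -5193)
-1/(-554159 + j(o(14), 844)) = -1/(-554159 - 5193) = -1/(-559352) = -1*(-1/559352) = 1/559352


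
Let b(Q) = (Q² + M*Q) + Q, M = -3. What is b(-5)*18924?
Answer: 662340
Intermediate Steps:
b(Q) = Q² - 2*Q (b(Q) = (Q² - 3*Q) + Q = Q² - 2*Q)
b(-5)*18924 = -5*(-2 - 5)*18924 = -5*(-7)*18924 = 35*18924 = 662340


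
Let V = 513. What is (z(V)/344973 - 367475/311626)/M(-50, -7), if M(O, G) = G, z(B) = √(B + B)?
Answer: 367475/2181382 - √114/804937 ≈ 0.16845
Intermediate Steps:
z(B) = √2*√B (z(B) = √(2*B) = √2*√B)
(z(V)/344973 - 367475/311626)/M(-50, -7) = ((√2*√513)/344973 - 367475/311626)/(-7) = ((√2*(3*√57))*(1/344973) - 367475*1/311626)*(-⅐) = ((3*√114)*(1/344973) - 367475/311626)*(-⅐) = (√114/114991 - 367475/311626)*(-⅐) = (-367475/311626 + √114/114991)*(-⅐) = 367475/2181382 - √114/804937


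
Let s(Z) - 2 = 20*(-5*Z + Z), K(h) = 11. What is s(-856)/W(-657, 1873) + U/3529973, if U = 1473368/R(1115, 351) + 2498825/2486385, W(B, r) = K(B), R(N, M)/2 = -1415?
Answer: 15463576104660562337/2483854752682215 ≈ 6225.6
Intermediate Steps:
R(N, M) = -2830 (R(N, M) = 2*(-1415) = -2830)
s(Z) = 2 - 80*Z (s(Z) = 2 + 20*(-5*Z + Z) = 2 + 20*(-4*Z) = 2 - 80*Z)
W(B, r) = 11
U = -365628841993/703646955 (U = 1473368/(-2830) + 2498825/2486385 = 1473368*(-1/2830) + 2498825*(1/2486385) = -736684/1415 + 499765/497277 = -365628841993/703646955 ≈ -519.62)
s(-856)/W(-657, 1873) + U/3529973 = (2 - 80*(-856))/11 - 365628841993/703646955/3529973 = (2 + 68480)*(1/11) - 365628841993/703646955*1/3529973 = 68482*(1/11) - 365628841993/2483854752682215 = 68482/11 - 365628841993/2483854752682215 = 15463576104660562337/2483854752682215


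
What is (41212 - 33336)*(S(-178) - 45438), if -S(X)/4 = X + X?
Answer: -346654264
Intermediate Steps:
S(X) = -8*X (S(X) = -4*(X + X) = -8*X)
(41212 - 33336)*(S(-178) - 45438) = (41212 - 33336)*(-8*(-178) - 45438) = 7876*(1424 - 45438) = 7876*(-44014) = -346654264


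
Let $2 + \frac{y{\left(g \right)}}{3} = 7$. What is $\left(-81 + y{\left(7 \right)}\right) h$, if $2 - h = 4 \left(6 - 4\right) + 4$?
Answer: $660$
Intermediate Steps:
$y{\left(g \right)} = 15$ ($y{\left(g \right)} = -6 + 3 \cdot 7 = -6 + 21 = 15$)
$h = -10$ ($h = 2 - \left(4 \left(6 - 4\right) + 4\right) = 2 - \left(4 \cdot 2 + 4\right) = 2 - \left(8 + 4\right) = 2 - 12 = -10$)
$\left(-81 + y{\left(7 \right)}\right) h = \left(-81 + 15\right) \left(-10\right) = \left(-66\right) \left(-10\right) = 660$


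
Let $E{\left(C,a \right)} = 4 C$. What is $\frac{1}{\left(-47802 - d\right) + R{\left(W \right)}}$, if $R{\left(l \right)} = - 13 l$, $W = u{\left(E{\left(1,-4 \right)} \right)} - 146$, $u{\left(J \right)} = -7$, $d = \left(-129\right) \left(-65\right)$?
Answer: $- \frac{1}{54198} \approx -1.8451 \cdot 10^{-5}$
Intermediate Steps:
$d = 8385$
$W = -153$ ($W = -7 - 146 = -153$)
$\frac{1}{\left(-47802 - d\right) + R{\left(W \right)}} = \frac{1}{\left(-47802 - 8385\right) - -1989} = \frac{1}{\left(-47802 - 8385\right) + 1989} = \frac{1}{-56187 + 1989} = \frac{1}{-54198} = - \frac{1}{54198}$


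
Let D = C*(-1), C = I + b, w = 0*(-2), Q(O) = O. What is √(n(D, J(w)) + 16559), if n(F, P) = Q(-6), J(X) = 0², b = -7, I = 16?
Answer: √16553 ≈ 128.66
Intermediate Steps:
w = 0
J(X) = 0
C = 9 (C = 16 - 7 = 9)
D = -9 (D = 9*(-1) = -9)
n(F, P) = -6
√(n(D, J(w)) + 16559) = √(-6 + 16559) = √16553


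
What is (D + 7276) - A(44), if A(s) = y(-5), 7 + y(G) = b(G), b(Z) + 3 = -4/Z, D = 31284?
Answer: 192846/5 ≈ 38569.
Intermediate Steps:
b(Z) = -3 - 4/Z
y(G) = -10 - 4/G (y(G) = -7 + (-3 - 4/G) = -10 - 4/G)
A(s) = -46/5 (A(s) = -10 - 4/(-5) = -10 - 4*(-⅕) = -10 + ⅘ = -46/5)
(D + 7276) - A(44) = (31284 + 7276) - 1*(-46/5) = 38560 + 46/5 = 192846/5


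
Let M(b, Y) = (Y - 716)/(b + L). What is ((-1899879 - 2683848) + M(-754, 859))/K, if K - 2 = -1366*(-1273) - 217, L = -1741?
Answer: -11436399008/4338063985 ≈ -2.6363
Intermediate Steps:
M(b, Y) = (-716 + Y)/(-1741 + b) (M(b, Y) = (Y - 716)/(b - 1741) = (-716 + Y)/(-1741 + b))
K = 1738703 (K = 2 + (-1366*(-1273) - 217) = 2 + (1738918 - 217) = 2 + 1738701 = 1738703)
((-1899879 - 2683848) + M(-754, 859))/K = ((-1899879 - 2683848) + (-716 + 859)/(-1741 - 754))/1738703 = (-4583727 + 143/(-2495))*(1/1738703) = (-4583727 - 1/2495*143)*(1/1738703) = (-4583727 - 143/2495)*(1/1738703) = -11436399008/2495*1/1738703 = -11436399008/4338063985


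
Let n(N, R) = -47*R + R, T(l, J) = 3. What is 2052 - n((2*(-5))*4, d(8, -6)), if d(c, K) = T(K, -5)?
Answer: 2190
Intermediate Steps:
d(c, K) = 3
n(N, R) = -46*R
2052 - n((2*(-5))*4, d(8, -6)) = 2052 - (-46)*3 = 2052 - 1*(-138) = 2052 + 138 = 2190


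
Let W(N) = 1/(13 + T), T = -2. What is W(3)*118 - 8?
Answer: 30/11 ≈ 2.7273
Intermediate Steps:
W(N) = 1/11 (W(N) = 1/(13 - 2) = 1/11)
W(3)*118 - 8 = (1/11)*118 - 8 = 118/11 - 8 = 30/11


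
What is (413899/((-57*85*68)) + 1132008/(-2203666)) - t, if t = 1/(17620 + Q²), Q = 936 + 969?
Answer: -27565347966716567/15573743969904660 ≈ -1.7700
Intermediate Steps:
Q = 1905
t = 1/3646645 (t = 1/(17620 + 1905²) = 1/(17620 + 3629025) = 1/3646645 ≈ 2.7422e-7)
(413899/((-57*85*68)) + 1132008/(-2203666)) - t = (413899/((-57*85*68)) + 1132008/(-2203666)) - 1*1/3646645 = (413899/((-4845*68)) + 1132008*(-1/2203666)) - 1/3646645 = (413899/(-329460) - 566004/1101833) - 1/3646645 = (413899*(-1/329460) - 566004/1101833) - 1/3646645 = (-24347/19380 - 566004/1101833) - 1/3646645 = -37795485571/21353523540 - 1/3646645 = -27565347966716567/15573743969904660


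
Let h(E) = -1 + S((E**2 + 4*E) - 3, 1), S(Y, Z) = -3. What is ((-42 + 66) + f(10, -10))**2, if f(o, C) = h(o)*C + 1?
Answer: 4225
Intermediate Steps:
h(E) = -4 (h(E) = -1 - 3 = -4)
f(o, C) = 1 - 4*C (f(o, C) = -4*C + 1 = 1 - 4*C)
((-42 + 66) + f(10, -10))**2 = ((-42 + 66) + (1 - 4*(-10)))**2 = (24 + (1 + 40))**2 = (24 + 41)**2 = 65**2 = 4225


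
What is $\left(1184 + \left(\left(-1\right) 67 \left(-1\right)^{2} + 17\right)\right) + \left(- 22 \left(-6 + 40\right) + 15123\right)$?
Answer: $15509$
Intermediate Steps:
$\left(1184 + \left(\left(-1\right) 67 \left(-1\right)^{2} + 17\right)\right) + \left(- 22 \left(-6 + 40\right) + 15123\right) = \left(1184 + \left(\left(-67\right) 1 + 17\right)\right) + \left(\left(-22\right) 34 + 15123\right) = \left(1184 + \left(-67 + 17\right)\right) + \left(-748 + 15123\right) = \left(1184 - 50\right) + 14375 = 1134 + 14375 = 15509$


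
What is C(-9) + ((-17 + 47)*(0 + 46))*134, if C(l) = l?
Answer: 184911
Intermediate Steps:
C(-9) + ((-17 + 47)*(0 + 46))*134 = -9 + ((-17 + 47)*(0 + 46))*134 = -9 + (30*46)*134 = -9 + 1380*134 = -9 + 184920 = 184911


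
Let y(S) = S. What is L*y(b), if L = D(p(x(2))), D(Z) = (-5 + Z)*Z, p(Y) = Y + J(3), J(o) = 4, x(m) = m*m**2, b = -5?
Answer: -420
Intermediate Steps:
x(m) = m**3
p(Y) = 4 + Y (p(Y) = Y + 4 = 4 + Y)
D(Z) = Z*(-5 + Z)
L = 84 (L = (4 + 2**3)*(-5 + (4 + 2**3)) = (4 + 8)*(-5 + (4 + 8)) = 12*(-5 + 12) = 12*7 = 84)
L*y(b) = 84*(-5) = -420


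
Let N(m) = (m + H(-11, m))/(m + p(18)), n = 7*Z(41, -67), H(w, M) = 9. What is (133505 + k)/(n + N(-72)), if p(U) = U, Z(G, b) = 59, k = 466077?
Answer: 3597492/2485 ≈ 1447.7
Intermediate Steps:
n = 413 (n = 7*59 = 413)
N(m) = (9 + m)/(18 + m) (N(m) = (m + 9)/(m + 18) = (9 + m)/(18 + m))
(133505 + k)/(n + N(-72)) = (133505 + 466077)/(413 + (9 - 72)/(18 - 72)) = 599582/(413 - 63/(-54)) = 599582/(413 - 1/54*(-63)) = 599582/(413 + 7/6) = 599582/(2485/6) = 599582*(6/2485) = 3597492/2485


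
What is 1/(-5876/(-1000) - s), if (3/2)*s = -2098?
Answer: 750/1053407 ≈ 0.00071198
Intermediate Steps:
s = -4196/3 (s = (⅔)*(-2098) = -4196/3 ≈ -1398.7)
1/(-5876/(-1000) - s) = 1/(-5876/(-1000) - 1*(-4196/3)) = 1/(-5876*(-1/1000) + 4196/3) = 1/(1469/250 + 4196/3) = 1/(1053407/750) = 750/1053407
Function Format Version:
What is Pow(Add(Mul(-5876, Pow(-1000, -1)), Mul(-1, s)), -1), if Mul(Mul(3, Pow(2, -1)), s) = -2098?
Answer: Rational(750, 1053407) ≈ 0.00071198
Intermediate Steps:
s = Rational(-4196, 3) (s = Mul(Rational(2, 3), -2098) = Rational(-4196, 3) ≈ -1398.7)
Pow(Add(Mul(-5876, Pow(-1000, -1)), Mul(-1, s)), -1) = Pow(Add(Mul(-5876, Pow(-1000, -1)), Mul(-1, Rational(-4196, 3))), -1) = Pow(Add(Mul(-5876, Rational(-1, 1000)), Rational(4196, 3)), -1) = Pow(Add(Rational(1469, 250), Rational(4196, 3)), -1) = Pow(Rational(1053407, 750), -1) = Rational(750, 1053407)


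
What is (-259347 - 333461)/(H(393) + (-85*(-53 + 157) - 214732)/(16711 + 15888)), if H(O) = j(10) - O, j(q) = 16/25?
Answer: 483123699800/325352891 ≈ 1484.9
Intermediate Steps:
j(q) = 16/25 (j(q) = 16*(1/25) = 16/25)
H(O) = 16/25 - O
(-259347 - 333461)/(H(393) + (-85*(-53 + 157) - 214732)/(16711 + 15888)) = (-259347 - 333461)/((16/25 - 1*393) + (-85*(-53 + 157) - 214732)/(16711 + 15888)) = -592808/((16/25 - 393) + (-85*104 - 214732)/32599) = -592808/(-9809/25 + (-8840 - 214732)*(1/32599)) = -592808/(-9809/25 - 223572*1/32599) = -592808/(-9809/25 - 223572/32599) = -592808/(-325352891/814975) = -592808*(-814975/325352891) = 483123699800/325352891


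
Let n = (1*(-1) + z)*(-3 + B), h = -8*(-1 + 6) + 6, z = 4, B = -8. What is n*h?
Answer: 1122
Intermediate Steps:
h = -34 (h = -8*5 + 6 = -40 + 6 = -34)
n = -33 (n = (1*(-1) + 4)*(-3 - 8) = (-1 + 4)*(-11) = 3*(-11) = -33)
n*h = -33*(-34) = 1122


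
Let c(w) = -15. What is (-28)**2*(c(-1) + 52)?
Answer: 29008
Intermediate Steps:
(-28)**2*(c(-1) + 52) = (-28)**2*(-15 + 52) = 784*37 = 29008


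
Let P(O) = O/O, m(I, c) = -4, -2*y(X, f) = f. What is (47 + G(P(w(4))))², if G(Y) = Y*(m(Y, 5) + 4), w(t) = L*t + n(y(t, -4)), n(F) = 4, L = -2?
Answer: 2209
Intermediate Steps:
y(X, f) = -f/2
w(t) = 4 - 2*t (w(t) = -2*t + 4 = 4 - 2*t)
P(O) = 1
G(Y) = 0 (G(Y) = Y*(-4 + 4) = Y*0 = 0)
(47 + G(P(w(4))))² = (47 + 0)² = 47² = 2209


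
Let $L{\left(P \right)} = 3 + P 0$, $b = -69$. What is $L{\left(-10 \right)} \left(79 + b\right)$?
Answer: $30$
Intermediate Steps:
$L{\left(P \right)} = 3$ ($L{\left(P \right)} = 3 + 0 = 3$)
$L{\left(-10 \right)} \left(79 + b\right) = 3 \left(79 - 69\right) = 3 \cdot 10 = 30$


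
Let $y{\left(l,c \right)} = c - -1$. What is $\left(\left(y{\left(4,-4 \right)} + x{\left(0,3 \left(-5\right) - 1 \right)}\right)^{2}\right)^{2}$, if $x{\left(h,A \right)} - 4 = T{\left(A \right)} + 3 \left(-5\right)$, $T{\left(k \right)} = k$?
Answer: $810000$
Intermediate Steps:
$x{\left(h,A \right)} = -11 + A$ ($x{\left(h,A \right)} = 4 + \left(A + 3 \left(-5\right)\right) = 4 + \left(A - 15\right) = 4 + \left(-15 + A\right) = -11 + A$)
$y{\left(l,c \right)} = 1 + c$ ($y{\left(l,c \right)} = c + 1 = 1 + c$)
$\left(\left(y{\left(4,-4 \right)} + x{\left(0,3 \left(-5\right) - 1 \right)}\right)^{2}\right)^{2} = \left(\left(\left(1 - 4\right) + \left(-11 + \left(3 \left(-5\right) - 1\right)\right)\right)^{2}\right)^{2} = \left(\left(-3 - 27\right)^{2}\right)^{2} = \left(\left(-30\right)^{2}\right)^{2} = 900^{2} = 810000$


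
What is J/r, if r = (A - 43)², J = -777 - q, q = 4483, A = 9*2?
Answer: -1052/125 ≈ -8.4160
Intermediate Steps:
A = 18
J = -5260 (J = -777 - 1*4483 = -777 - 4483 = -5260)
r = 625 (r = (18 - 43)² = (-25)² = 625)
J/r = -5260/625 = -5260*1/625 = -1052/125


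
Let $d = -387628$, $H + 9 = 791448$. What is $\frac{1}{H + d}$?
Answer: $\frac{1}{403811} \approx 2.4764 \cdot 10^{-6}$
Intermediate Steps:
$H = 791439$ ($H = -9 + 791448 = 791439$)
$\frac{1}{H + d} = \frac{1}{791439 - 387628} = \frac{1}{403811}$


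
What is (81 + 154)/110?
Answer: 47/22 ≈ 2.1364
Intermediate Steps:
(81 + 154)/110 = 235*(1/110) = 47/22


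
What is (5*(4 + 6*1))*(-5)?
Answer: -250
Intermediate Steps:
(5*(4 + 6*1))*(-5) = (5*(4 + 6))*(-5) = (5*10)*(-5) = 50*(-5) = -250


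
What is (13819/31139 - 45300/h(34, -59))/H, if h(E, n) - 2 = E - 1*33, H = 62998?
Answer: -470185081/1961694722 ≈ -0.23968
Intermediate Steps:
h(E, n) = -31 + E (h(E, n) = 2 + (E - 1*33) = 2 + (E - 33) = 2 + (-33 + E) = -31 + E)
(13819/31139 - 45300/h(34, -59))/H = (13819/31139 - 45300/(-31 + 34))/62998 = (13819*(1/31139) - 45300/3)*(1/62998) = (13819/31139 - 45300*⅓)*(1/62998) = (13819/31139 - 15100)*(1/62998) = -470185081/31139*1/62998 = -470185081/1961694722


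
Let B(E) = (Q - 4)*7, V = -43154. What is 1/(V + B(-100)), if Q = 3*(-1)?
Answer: -1/43203 ≈ -2.3147e-5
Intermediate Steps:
Q = -3
B(E) = -49 (B(E) = (-3 - 4)*7 = -7*7 = -49)
1/(V + B(-100)) = 1/(-43154 - 49) = 1/(-43203) = -1/43203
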